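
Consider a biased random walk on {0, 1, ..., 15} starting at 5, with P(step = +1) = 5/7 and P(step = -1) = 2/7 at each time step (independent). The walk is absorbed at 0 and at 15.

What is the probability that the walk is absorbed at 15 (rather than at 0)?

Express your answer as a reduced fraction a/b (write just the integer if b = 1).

Biased walk: p = 5/7, q = 2/7, r = q/p = 2/5
Gambler's ruin: P(hit 15 before 0 | start at 5) = (1 - r^a)/(1 - r^N)
r^5 = 32/3125; r^15 = 32768/30517578125
P = (1 - 32/3125) / (1 - 32768/30517578125) = 3093/3125 / 30517545357/30517578125 = 9765625/9866649

Answer: 9765625/9866649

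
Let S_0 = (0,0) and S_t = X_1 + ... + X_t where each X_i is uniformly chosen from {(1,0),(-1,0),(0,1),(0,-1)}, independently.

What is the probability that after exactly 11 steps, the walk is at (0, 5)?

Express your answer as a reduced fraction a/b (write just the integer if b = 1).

Answer: 27225/4194304

Derivation:
Let h be the number of horizontal steps (so 11-h are vertical). To end at (0,5) need (h+0)/2 right-steps and ((11-h)+5)/2 up-steps.
Sum over h with 0 ≤ h ≤ 6, h ≡ 0 (mod 2), 11-h ≡ 1 (mod 2):
h=0: C(11,0)·C(0,0)·C(11,8) = 1·1·165 = 165
h=2: C(11,2)·C(2,1)·C(9,7) = 55·2·36 = 3960
h=4: C(11,4)·C(4,2)·C(7,6) = 330·6·7 = 13860
h=6: C(11,6)·C(6,3)·C(5,5) = 462·20·1 = 9240
Total favorable: 27225
Total paths: 4^11 = 4194304
P = 27225/4194304 = 27225/4194304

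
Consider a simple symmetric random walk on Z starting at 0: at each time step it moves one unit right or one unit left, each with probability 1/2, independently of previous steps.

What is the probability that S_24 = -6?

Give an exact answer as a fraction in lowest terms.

To reach position -6 after 24 steps: need 9 steps of +1 and 15 of -1.
Favorable paths: C(24,9) = 1307504
Total paths: 2^24 = 16777216
P = 1307504/16777216 = 81719/1048576

Answer: 81719/1048576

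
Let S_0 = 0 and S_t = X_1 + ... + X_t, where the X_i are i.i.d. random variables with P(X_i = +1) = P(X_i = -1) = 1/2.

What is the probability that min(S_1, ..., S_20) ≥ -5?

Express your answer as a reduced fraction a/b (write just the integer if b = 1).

Let f(t,s) = #length-t paths at position s with S_1..S_t all ≥ -5.
f(t,s) = f(t-1,s-1) + f(t-1,s+1) for s ≥ -5; f(t,s) = 0 for s < -5.
t=0: f(0,0)=1
t=1: f(1,-1)=1 f(1,1)=1
t=2: f(2,-2)=1 f(2,0)=2 f(2,2)=1
t=3: f(3,-3)=1 f(3,-1)=3 f(3,1)=3 f(3,3)=1
t=4: f(4,-4)=1 f(4,-2)=4 f(4,0)=6 f(4,2)=4 f(4,4)=1
t=5: f(5,-5)=1 f(5,-3)=5 f(5,-1)=10 f(5,1)=10 f(5,3)=5 f(5,5)=1
t=6: f(6,-4)=6 f(6,-2)=15 f(6,0)=20 f(6,2)=15 f(6,4)=6 f(6,6)=1
t=7: f(7,-5)=6 f(7,-3)=21 f(7,-1)=35 f(7,1)=35 f(7,3)=21 f(7,5)=7 f(7,7)=1
t=8: f(8,-4)=27 f(8,-2)=56 f(8,0)=70 f(8,2)=56 f(8,4)=28 f(8,6)=8 f(8,8)=1
t=9: f(9,-5)=27 f(9,-3)=83 f(9,-1)=126 f(9,1)=126 f(9,3)=84 f(9,5)=36 f(9,7)=9 f(9,9)=1
t=10: f(10,-4)=110 f(10,-2)=209 f(10,0)=252 f(10,2)=210 f(10,4)=120 f(10,6)=45 f(10,8)=10 f(10,10)=1
t=11: f(11,-5)=110 f(11,-3)=319 f(11,-1)=461 f(11,1)=462 f(11,3)=330 f(11,5)=165 f(11,7)=55 f(11,9)=11 f(11,11)=1
t=12: f(12,-4)=429 f(12,-2)=780 f(12,0)=923 f(12,2)=792 f(12,4)=495 f(12,6)=220 f(12,8)=66 f(12,10)=12 f(12,12)=1
t=13: f(13,-5)=429 f(13,-3)=1209 f(13,-1)=1703 f(13,1)=1715 f(13,3)=1287 f(13,5)=715 f(13,7)=286 f(13,9)=78 f(13,11)=13 f(13,13)=1
t=14: f(14,-4)=1638 f(14,-2)=2912 f(14,0)=3418 f(14,2)=3002 f(14,4)=2002 f(14,6)=1001 f(14,8)=364 f(14,10)=91 f(14,12)=14 f(14,14)=1
t=15: f(15,-5)=1638 f(15,-3)=4550 f(15,-1)=6330 f(15,1)=6420 f(15,3)=5004 f(15,5)=3003 f(15,7)=1365 f(15,9)=455 f(15,11)=105 f(15,13)=15 f(15,15)=1
t=16: f(16,-4)=6188 f(16,-2)=10880 f(16,0)=12750 f(16,2)=11424 f(16,4)=8007 f(16,6)=4368 f(16,8)=1820 f(16,10)=560 f(16,12)=120 f(16,14)=16 f(16,16)=1
t=17: f(17,-5)=6188 f(17,-3)=17068 f(17,-1)=23630 f(17,1)=24174 f(17,3)=19431 f(17,5)=12375 f(17,7)=6188 f(17,9)=2380 f(17,11)=680 f(17,13)=136 f(17,15)=17 f(17,17)=1
t=18: f(18,-4)=23256 f(18,-2)=40698 f(18,0)=47804 f(18,2)=43605 f(18,4)=31806 f(18,6)=18563 f(18,8)=8568 f(18,10)=3060 f(18,12)=816 f(18,14)=153 f(18,16)=18 f(18,18)=1
t=19: f(19,-5)=23256 f(19,-3)=63954 f(19,-1)=88502 f(19,1)=91409 f(19,3)=75411 f(19,5)=50369 f(19,7)=27131 f(19,9)=11628 f(19,11)=3876 f(19,13)=969 f(19,15)=171 f(19,17)=19 f(19,19)=1
t=20: f(20,-4)=87210 f(20,-2)=152456 f(20,0)=179911 f(20,2)=166820 f(20,4)=125780 f(20,6)=77500 f(20,8)=38759 f(20,10)=15504 f(20,12)=4845 f(20,14)=1140 f(20,16)=190 f(20,18)=20 f(20,20)=1
Σ_s f(20,s) = 850136
P = 850136/1048576 = 106267/131072

Answer: 106267/131072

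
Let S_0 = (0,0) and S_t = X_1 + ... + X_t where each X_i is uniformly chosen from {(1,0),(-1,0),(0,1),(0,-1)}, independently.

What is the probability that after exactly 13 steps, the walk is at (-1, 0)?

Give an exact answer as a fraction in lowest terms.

Let h be the number of horizontal steps (so 13-h are vertical). To end at (-1,0) need (h-1)/2 right-steps and ((13-h)+0)/2 up-steps.
Sum over h with 1 ≤ h ≤ 13, h ≡ 1 (mod 2), 13-h ≡ 0 (mod 2):
h=1: C(13,1)·C(1,0)·C(12,6) = 13·1·924 = 12012
h=3: C(13,3)·C(3,1)·C(10,5) = 286·3·252 = 216216
h=5: C(13,5)·C(5,2)·C(8,4) = 1287·10·70 = 900900
h=7: C(13,7)·C(7,3)·C(6,3) = 1716·35·20 = 1201200
h=9: C(13,9)·C(9,4)·C(4,2) = 715·126·6 = 540540
h=11: C(13,11)·C(11,5)·C(2,1) = 78·462·2 = 72072
h=13: C(13,13)·C(13,6)·C(0,0) = 1·1716·1 = 1716
Total favorable: 2944656
Total paths: 4^13 = 67108864
P = 2944656/67108864 = 184041/4194304

Answer: 184041/4194304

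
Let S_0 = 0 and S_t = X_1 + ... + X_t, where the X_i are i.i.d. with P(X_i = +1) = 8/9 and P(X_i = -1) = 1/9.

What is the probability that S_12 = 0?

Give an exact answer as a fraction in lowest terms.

Answer: 80740352/94143178827

Derivation:
To be at 0 after 12 steps: need exactly 6 steps of +1 and 6 of -1.
Number of such sequences: C(12,6) = 924
Each has probability (8/9)^6 · (1/9)^6 = 262144/282429536481
P = 924 · 262144/282429536481 = 80740352/94143178827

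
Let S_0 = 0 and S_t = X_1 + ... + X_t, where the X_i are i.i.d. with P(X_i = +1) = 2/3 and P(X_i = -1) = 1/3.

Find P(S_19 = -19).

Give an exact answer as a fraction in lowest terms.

Answer: 1/1162261467

Derivation:
To reach position -19 after 19 steps: need 0 steps of +1 and 19 steps of -1.
Number of such sequences: C(19,0) = 1
Each has probability (2/3)^0 · (1/3)^19 = 1/1162261467
P = 1 · 1/1162261467 = 1/1162261467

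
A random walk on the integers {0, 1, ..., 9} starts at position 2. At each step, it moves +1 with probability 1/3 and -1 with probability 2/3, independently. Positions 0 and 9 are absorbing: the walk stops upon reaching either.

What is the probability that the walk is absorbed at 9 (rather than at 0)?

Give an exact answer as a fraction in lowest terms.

Answer: 3/511

Derivation:
Biased walk: p = 1/3, q = 2/3, r = q/p = 2
Gambler's ruin: P(hit 9 before 0 | start at 2) = (1 - r^a)/(1 - r^N)
r^2 = 4; r^9 = 512
P = (1 - 4) / (1 - 512) = -3 / -511 = 3/511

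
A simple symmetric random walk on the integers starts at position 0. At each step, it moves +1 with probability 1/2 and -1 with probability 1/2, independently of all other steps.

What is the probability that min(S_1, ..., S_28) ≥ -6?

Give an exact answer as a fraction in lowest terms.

Let f(t,s) = #length-t paths at position s with S_1..S_t all ≥ -6.
f(t,s) = f(t-1,s-1) + f(t-1,s+1) for s ≥ -6; f(t,s) = 0 for s < -6.
t=0: f(0,0)=1
t=1: f(1,-1)=1 f(1,1)=1
t=2: f(2,-2)=1 f(2,0)=2 f(2,2)=1
t=3: f(3,-3)=1 f(3,-1)=3 f(3,1)=3 f(3,3)=1
t=4: f(4,-4)=1 f(4,-2)=4 f(4,0)=6 f(4,2)=4 f(4,4)=1
t=5: f(5,-5)=1 f(5,-3)=5 f(5,-1)=10 f(5,1)=10 f(5,3)=5 f(5,5)=1
t=6: f(6,-6)=1 f(6,-4)=6 f(6,-2)=15 f(6,0)=20 f(6,2)=15 f(6,4)=6 f(6,6)=1
t=7: f(7,-5)=7 f(7,-3)=21 f(7,-1)=35 f(7,1)=35 f(7,3)=21 f(7,5)=7 f(7,7)=1
t=8: f(8,-6)=7 f(8,-4)=28 f(8,-2)=56 f(8,0)=70 f(8,2)=56 f(8,4)=28 f(8,6)=8 f(8,8)=1
t=9: f(9,-5)=35 f(9,-3)=84 f(9,-1)=126 f(9,1)=126 f(9,3)=84 f(9,5)=36 f(9,7)=9 f(9,9)=1
t=10: f(10,-6)=35 f(10,-4)=119 f(10,-2)=210 f(10,0)=252 f(10,2)=210 f(10,4)=120 f(10,6)=45 f(10,8)=10 f(10,10)=1
t=11: f(11,-5)=154 f(11,-3)=329 f(11,-1)=462 f(11,1)=462 f(11,3)=330 f(11,5)=165 f(11,7)=55 f(11,9)=11 f(11,11)=1
t=12: f(12,-6)=154 f(12,-4)=483 f(12,-2)=791 f(12,0)=924 f(12,2)=792 f(12,4)=495 f(12,6)=220 f(12,8)=66 f(12,10)=12 f(12,12)=1
t=13: f(13,-5)=637 f(13,-3)=1274 f(13,-1)=1715 f(13,1)=1716 f(13,3)=1287 f(13,5)=715 f(13,7)=286 f(13,9)=78 f(13,11)=13 f(13,13)=1
t=14: f(14,-6)=637 f(14,-4)=1911 f(14,-2)=2989 f(14,0)=3431 f(14,2)=3003 f(14,4)=2002 f(14,6)=1001 f(14,8)=364 f(14,10)=91 f(14,12)=14 f(14,14)=1
t=15: f(15,-5)=2548 f(15,-3)=4900 f(15,-1)=6420 f(15,1)=6434 f(15,3)=5005 f(15,5)=3003 f(15,7)=1365 f(15,9)=455 f(15,11)=105 f(15,13)=15 f(15,15)=1
t=16: f(16,-6)=2548 f(16,-4)=7448 f(16,-2)=11320 f(16,0)=12854 f(16,2)=11439 f(16,4)=8008 f(16,6)=4368 f(16,8)=1820 f(16,10)=560 f(16,12)=120 f(16,14)=16 f(16,16)=1
t=17: f(17,-5)=9996 f(17,-3)=18768 f(17,-1)=24174 f(17,1)=24293 f(17,3)=19447 f(17,5)=12376 f(17,7)=6188 f(17,9)=2380 f(17,11)=680 f(17,13)=136 f(17,15)=17 f(17,17)=1
t=18: f(18,-6)=9996 f(18,-4)=28764 f(18,-2)=42942 f(18,0)=48467 f(18,2)=43740 f(18,4)=31823 f(18,6)=18564 f(18,8)=8568 f(18,10)=3060 f(18,12)=816 f(18,14)=153 f(18,16)=18 f(18,18)=1
t=19: f(19,-5)=38760 f(19,-3)=71706 f(19,-1)=91409 f(19,1)=92207 f(19,3)=75563 f(19,5)=50387 f(19,7)=27132 f(19,9)=11628 f(19,11)=3876 f(19,13)=969 f(19,15)=171 f(19,17)=19 f(19,19)=1
t=20: f(20,-6)=38760 f(20,-4)=110466 f(20,-2)=163115 f(20,0)=183616 f(20,2)=167770 f(20,4)=125950 f(20,6)=77519 f(20,8)=38760 f(20,10)=15504 f(20,12)=4845 f(20,14)=1140 f(20,16)=190 f(20,18)=20 f(20,20)=1
t=21: f(21,-5)=149226 f(21,-3)=273581 f(21,-1)=346731 f(21,1)=351386 f(21,3)=293720 f(21,5)=203469 f(21,7)=116279 f(21,9)=54264 f(21,11)=20349 f(21,13)=5985 f(21,15)=1330 f(21,17)=210 f(21,19)=21 f(21,21)=1
t=22: f(22,-6)=149226 f(22,-4)=422807 f(22,-2)=620312 f(22,0)=698117 f(22,2)=645106 f(22,4)=497189 f(22,6)=319748 f(22,8)=170543 f(22,10)=74613 f(22,12)=26334 f(22,14)=7315 f(22,16)=1540 f(22,18)=231 f(22,20)=22 f(22,22)=1
t=23: f(23,-5)=572033 f(23,-3)=1043119 f(23,-1)=1318429 f(23,1)=1343223 f(23,3)=1142295 f(23,5)=816937 f(23,7)=490291 f(23,9)=245156 f(23,11)=100947 f(23,13)=33649 f(23,15)=8855 f(23,17)=1771 f(23,19)=253 f(23,21)=23 f(23,23)=1
t=24: f(24,-6)=572033 f(24,-4)=1615152 f(24,-2)=2361548 f(24,0)=2661652 f(24,2)=2485518 f(24,4)=1959232 f(24,6)=1307228 f(24,8)=735447 f(24,10)=346103 f(24,12)=134596 f(24,14)=42504 f(24,16)=10626 f(24,18)=2024 f(24,20)=276 f(24,22)=24 f(24,24)=1
t=25: f(25,-5)=2187185 f(25,-3)=3976700 f(25,-1)=5023200 f(25,1)=5147170 f(25,3)=4444750 f(25,5)=3266460 f(25,7)=2042675 f(25,9)=1081550 f(25,11)=480699 f(25,13)=177100 f(25,15)=53130 f(25,17)=12650 f(25,19)=2300 f(25,21)=300 f(25,23)=25 f(25,25)=1
t=26: f(26,-6)=2187185 f(26,-4)=6163885 f(26,-2)=8999900 f(26,0)=10170370 f(26,2)=9591920 f(26,4)=7711210 f(26,6)=5309135 f(26,8)=3124225 f(26,10)=1562249 f(26,12)=657799 f(26,14)=230230 f(26,16)=65780 f(26,18)=14950 f(26,20)=2600 f(26,22)=325 f(26,24)=26 f(26,26)=1
t=27: f(27,-5)=8351070 f(27,-3)=15163785 f(27,-1)=19170270 f(27,1)=19762290 f(27,3)=17303130 f(27,5)=13020345 f(27,7)=8433360 f(27,9)=4686474 f(27,11)=2220048 f(27,13)=888029 f(27,15)=296010 f(27,17)=80730 f(27,19)=17550 f(27,21)=2925 f(27,23)=351 f(27,25)=27 f(27,27)=1
t=28: f(28,-6)=8351070 f(28,-4)=23514855 f(28,-2)=34334055 f(28,0)=38932560 f(28,2)=37065420 f(28,4)=30323475 f(28,6)=21453705 f(28,8)=13119834 f(28,10)=6906522 f(28,12)=3108077 f(28,14)=1184039 f(28,16)=376740 f(28,18)=98280 f(28,20)=20475 f(28,22)=3276 f(28,24)=378 f(28,26)=28 f(28,28)=1
Σ_s f(28,s) = 218792790
P = 218792790/268435456 = 109396395/134217728

Answer: 109396395/134217728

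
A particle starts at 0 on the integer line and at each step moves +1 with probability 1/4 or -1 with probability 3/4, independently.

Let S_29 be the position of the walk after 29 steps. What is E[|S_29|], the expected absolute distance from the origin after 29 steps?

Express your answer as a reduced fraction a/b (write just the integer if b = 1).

S_29 takes values m ≡ 1 (mod 2) with |m| ≤ 29; P(S_29=m) = C(29,(29+m)/2) · (1/4)^((29+m)/2) · (3/4)^((29-m)/2).
Distribution: P(S=-29)=68630377364883/288230376151711744, P(S=-27)=663426981193869/288230376151711744, P(S=-25)=1547996289452361/144115188075855872, P(S=-23)=4643988868357083/144115188075855872, P(S=-21)=20123951762880693/288230376151711744, P(S=-19)=33539919604801155/288230376151711744, P(S=-17)=11179973201600385/72057594037927936, P(S=-15)=12244732554133755/72057594037927936, P(S=-13)=44897352698490435/288230376151711744, P(S=-11)=34920163209937005/288230376151711744, P(S=-9)=11640054403312335/144115188075855872, P(S=-7)=6701849504937405/144115188075855872, P(S=-5)=6701849504937405/288230376151711744, P(S=-3)=2921319014972715/288230376151711744, P(S=-1)=139110429284415/36028797018963968, P(S=1)=46370143094805/36028797018963968, P(S=3)=108197000554545/288230376151711744, P(S=5)=27579627592335/288230376151711744, P(S=7)=3064403065815/144115188075855872, P(S=9)=591376030245/144115188075855872, P(S=11)=197125343415/288230376151711744, P(S=13)=28160763345/288230376151711744, P(S=15)=853356465/72057594037927936, P(S=17)=86572395/72057594037927936, P(S=19)=28857465/288230376151711744, P(S=21)=1923831/288230376151711744, P(S=23)=49329/144115188075855872, P(S=25)=1827/144115188075855872, P(S=27)=87/288230376151711744, P(S=29)=1/288230376151711744
E[|S_29|] = Σ_m |m|·P(S_29=m) = 130659988496489167/9007199254740992

Answer: 130659988496489167/9007199254740992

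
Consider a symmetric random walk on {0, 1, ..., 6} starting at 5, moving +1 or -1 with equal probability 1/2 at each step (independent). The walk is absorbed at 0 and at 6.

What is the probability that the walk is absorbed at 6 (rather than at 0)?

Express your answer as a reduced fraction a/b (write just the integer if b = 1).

Answer: 5/6

Derivation:
Symmetric walk (p = 1/2): the harmonic-function argument gives P(hit 6 before 0 | start at 5) = a/N.
P = 5/6 = 5/6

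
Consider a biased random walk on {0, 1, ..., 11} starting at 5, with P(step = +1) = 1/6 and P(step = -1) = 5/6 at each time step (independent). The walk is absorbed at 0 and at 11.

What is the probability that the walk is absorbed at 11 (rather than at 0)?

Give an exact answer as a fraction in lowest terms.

Biased walk: p = 1/6, q = 5/6, r = q/p = 5
Gambler's ruin: P(hit 11 before 0 | start at 5) = (1 - r^a)/(1 - r^N)
r^5 = 3125; r^11 = 48828125
P = (1 - 3125) / (1 - 48828125) = -3124 / -48828124 = 781/12207031

Answer: 781/12207031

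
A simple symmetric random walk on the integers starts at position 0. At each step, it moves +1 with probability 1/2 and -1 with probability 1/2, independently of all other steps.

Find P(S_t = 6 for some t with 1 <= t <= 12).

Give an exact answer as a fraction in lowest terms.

Answer: 189/2048

Derivation:
Count via complement. Let g(t,s) = #length-t paths at position s with S_1..S_t all ≠ 6.
g(t,s) = g(t-1,s-1) + g(t-1,s+1) for s ≠ 6; g(t,6) = 0.
t=0: g(0,0)=1
t=1: g(1,-1)=1 g(1,1)=1
t=2: g(2,-2)=1 g(2,0)=2 g(2,2)=1
t=3: g(3,-3)=1 g(3,-1)=3 g(3,1)=3 g(3,3)=1
t=4: g(4,-4)=1 g(4,-2)=4 g(4,0)=6 g(4,2)=4 g(4,4)=1
t=5: g(5,-5)=1 g(5,-3)=5 g(5,-1)=10 g(5,1)=10 g(5,3)=5 g(5,5)=1
t=6: g(6,-6)=1 g(6,-4)=6 g(6,-2)=15 g(6,0)=20 g(6,2)=15 g(6,4)=6
t=7: g(7,-7)=1 g(7,-5)=7 g(7,-3)=21 g(7,-1)=35 g(7,1)=35 g(7,3)=21 g(7,5)=6
t=8: g(8,-8)=1 g(8,-6)=8 g(8,-4)=28 g(8,-2)=56 g(8,0)=70 g(8,2)=56 g(8,4)=27
t=9: g(9,-9)=1 g(9,-7)=9 g(9,-5)=36 g(9,-3)=84 g(9,-1)=126 g(9,1)=126 g(9,3)=83 g(9,5)=27
t=10: g(10,-10)=1 g(10,-8)=10 g(10,-6)=45 g(10,-4)=120 g(10,-2)=210 g(10,0)=252 g(10,2)=209 g(10,4)=110
t=11: g(11,-11)=1 g(11,-9)=11 g(11,-7)=55 g(11,-5)=165 g(11,-3)=330 g(11,-1)=462 g(11,1)=461 g(11,3)=319 g(11,5)=110
t=12: g(12,-12)=1 g(12,-10)=12 g(12,-8)=66 g(12,-6)=220 g(12,-4)=495 g(12,-2)=792 g(12,0)=923 g(12,2)=780 g(12,4)=429
Paths never hitting 6: Σ_s g(12,s) = 3718
Paths hitting 6: 2^12 - 3718 = 378
P = 378/4096 = 189/2048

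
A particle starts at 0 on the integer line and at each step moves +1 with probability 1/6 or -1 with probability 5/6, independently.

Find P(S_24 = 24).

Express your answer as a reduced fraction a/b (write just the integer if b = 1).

To reach position 24 after 24 steps: need 24 steps of +1 and 0 steps of -1.
Number of such sequences: C(24,24) = 1
Each has probability (1/6)^24 · (5/6)^0 = 1/4738381338321616896
P = 1 · 1/4738381338321616896 = 1/4738381338321616896

Answer: 1/4738381338321616896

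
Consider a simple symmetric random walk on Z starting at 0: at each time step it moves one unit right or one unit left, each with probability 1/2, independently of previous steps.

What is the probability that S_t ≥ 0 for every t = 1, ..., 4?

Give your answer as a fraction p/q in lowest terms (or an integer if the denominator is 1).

Let f(t,s) = #length-t paths at position s with S_1..S_t all ≥ 0.
f(t,s) = f(t-1,s-1) + f(t-1,s+1) for s ≥ 0; f(t,s) = 0 for s < 0.
t=0: f(0,0)=1
t=1: f(1,1)=1
t=2: f(2,0)=1 f(2,2)=1
t=3: f(3,1)=2 f(3,3)=1
t=4: f(4,0)=2 f(4,2)=3 f(4,4)=1
Σ_s f(4,s) = 6
P = 6/16 = 3/8

Answer: 3/8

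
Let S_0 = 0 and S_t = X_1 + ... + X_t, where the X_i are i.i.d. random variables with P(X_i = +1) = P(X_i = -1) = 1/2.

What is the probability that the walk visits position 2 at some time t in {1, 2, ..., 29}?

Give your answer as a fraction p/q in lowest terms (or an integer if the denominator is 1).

Count via complement. Let g(t,s) = #length-t paths at position s with S_1..S_t all ≠ 2.
g(t,s) = g(t-1,s-1) + g(t-1,s+1) for s ≠ 2; g(t,2) = 0.
t=0: g(0,0)=1
t=1: g(1,-1)=1 g(1,1)=1
t=2: g(2,-2)=1 g(2,0)=2
t=3: g(3,-3)=1 g(3,-1)=3 g(3,1)=2
t=4: g(4,-4)=1 g(4,-2)=4 g(4,0)=5
t=5: g(5,-5)=1 g(5,-3)=5 g(5,-1)=9 g(5,1)=5
t=6: g(6,-6)=1 g(6,-4)=6 g(6,-2)=14 g(6,0)=14
t=7: g(7,-7)=1 g(7,-5)=7 g(7,-3)=20 g(7,-1)=28 g(7,1)=14
t=8: g(8,-8)=1 g(8,-6)=8 g(8,-4)=27 g(8,-2)=48 g(8,0)=42
t=9: g(9,-9)=1 g(9,-7)=9 g(9,-5)=35 g(9,-3)=75 g(9,-1)=90 g(9,1)=42
t=10: g(10,-10)=1 g(10,-8)=10 g(10,-6)=44 g(10,-4)=110 g(10,-2)=165 g(10,0)=132
t=11: g(11,-11)=1 g(11,-9)=11 g(11,-7)=54 g(11,-5)=154 g(11,-3)=275 g(11,-1)=297 g(11,1)=132
t=12: g(12,-12)=1 g(12,-10)=12 g(12,-8)=65 g(12,-6)=208 g(12,-4)=429 g(12,-2)=572 g(12,0)=429
t=13: g(13,-13)=1 g(13,-11)=13 g(13,-9)=77 g(13,-7)=273 g(13,-5)=637 g(13,-3)=1001 g(13,-1)=1001 g(13,1)=429
t=14: g(14,-14)=1 g(14,-12)=14 g(14,-10)=90 g(14,-8)=350 g(14,-6)=910 g(14,-4)=1638 g(14,-2)=2002 g(14,0)=1430
t=15: g(15,-15)=1 g(15,-13)=15 g(15,-11)=104 g(15,-9)=440 g(15,-7)=1260 g(15,-5)=2548 g(15,-3)=3640 g(15,-1)=3432 g(15,1)=1430
t=16: g(16,-16)=1 g(16,-14)=16 g(16,-12)=119 g(16,-10)=544 g(16,-8)=1700 g(16,-6)=3808 g(16,-4)=6188 g(16,-2)=7072 g(16,0)=4862
t=17: g(17,-17)=1 g(17,-15)=17 g(17,-13)=135 g(17,-11)=663 g(17,-9)=2244 g(17,-7)=5508 g(17,-5)=9996 g(17,-3)=13260 g(17,-1)=11934 g(17,1)=4862
t=18: g(18,-18)=1 g(18,-16)=18 g(18,-14)=152 g(18,-12)=798 g(18,-10)=2907 g(18,-8)=7752 g(18,-6)=15504 g(18,-4)=23256 g(18,-2)=25194 g(18,0)=16796
t=19: g(19,-19)=1 g(19,-17)=19 g(19,-15)=170 g(19,-13)=950 g(19,-11)=3705 g(19,-9)=10659 g(19,-7)=23256 g(19,-5)=38760 g(19,-3)=48450 g(19,-1)=41990 g(19,1)=16796
t=20: g(20,-20)=1 g(20,-18)=20 g(20,-16)=189 g(20,-14)=1120 g(20,-12)=4655 g(20,-10)=14364 g(20,-8)=33915 g(20,-6)=62016 g(20,-4)=87210 g(20,-2)=90440 g(20,0)=58786
t=21: g(21,-21)=1 g(21,-19)=21 g(21,-17)=209 g(21,-15)=1309 g(21,-13)=5775 g(21,-11)=19019 g(21,-9)=48279 g(21,-7)=95931 g(21,-5)=149226 g(21,-3)=177650 g(21,-1)=149226 g(21,1)=58786
t=22: g(22,-22)=1 g(22,-20)=22 g(22,-18)=230 g(22,-16)=1518 g(22,-14)=7084 g(22,-12)=24794 g(22,-10)=67298 g(22,-8)=144210 g(22,-6)=245157 g(22,-4)=326876 g(22,-2)=326876 g(22,0)=208012
t=23: g(23,-23)=1 g(23,-21)=23 g(23,-19)=252 g(23,-17)=1748 g(23,-15)=8602 g(23,-13)=31878 g(23,-11)=92092 g(23,-9)=211508 g(23,-7)=389367 g(23,-5)=572033 g(23,-3)=653752 g(23,-1)=534888 g(23,1)=208012
t=24: g(24,-24)=1 g(24,-22)=24 g(24,-20)=275 g(24,-18)=2000 g(24,-16)=10350 g(24,-14)=40480 g(24,-12)=123970 g(24,-10)=303600 g(24,-8)=600875 g(24,-6)=961400 g(24,-4)=1225785 g(24,-2)=1188640 g(24,0)=742900
t=25: g(25,-25)=1 g(25,-23)=25 g(25,-21)=299 g(25,-19)=2275 g(25,-17)=12350 g(25,-15)=50830 g(25,-13)=164450 g(25,-11)=427570 g(25,-9)=904475 g(25,-7)=1562275 g(25,-5)=2187185 g(25,-3)=2414425 g(25,-1)=1931540 g(25,1)=742900
t=26: g(26,-26)=1 g(26,-24)=26 g(26,-22)=324 g(26,-20)=2574 g(26,-18)=14625 g(26,-16)=63180 g(26,-14)=215280 g(26,-12)=592020 g(26,-10)=1332045 g(26,-8)=2466750 g(26,-6)=3749460 g(26,-4)=4601610 g(26,-2)=4345965 g(26,0)=2674440
t=27: g(27,-27)=1 g(27,-25)=27 g(27,-23)=350 g(27,-21)=2898 g(27,-19)=17199 g(27,-17)=77805 g(27,-15)=278460 g(27,-13)=807300 g(27,-11)=1924065 g(27,-9)=3798795 g(27,-7)=6216210 g(27,-5)=8351070 g(27,-3)=8947575 g(27,-1)=7020405 g(27,1)=2674440
t=28: g(28,-28)=1 g(28,-26)=28 g(28,-24)=377 g(28,-22)=3248 g(28,-20)=20097 g(28,-18)=95004 g(28,-16)=356265 g(28,-14)=1085760 g(28,-12)=2731365 g(28,-10)=5722860 g(28,-8)=10015005 g(28,-6)=14567280 g(28,-4)=17298645 g(28,-2)=15967980 g(28,0)=9694845
t=29: g(29,-29)=1 g(29,-27)=29 g(29,-25)=405 g(29,-23)=3625 g(29,-21)=23345 g(29,-19)=115101 g(29,-17)=451269 g(29,-15)=1442025 g(29,-13)=3817125 g(29,-11)=8454225 g(29,-9)=15737865 g(29,-7)=24582285 g(29,-5)=31865925 g(29,-3)=33266625 g(29,-1)=25662825 g(29,1)=9694845
Paths never hitting 2: Σ_s g(29,s) = 155117520
Paths hitting 2: 2^29 - 155117520 = 381753392
P = 381753392/536870912 = 23859587/33554432

Answer: 23859587/33554432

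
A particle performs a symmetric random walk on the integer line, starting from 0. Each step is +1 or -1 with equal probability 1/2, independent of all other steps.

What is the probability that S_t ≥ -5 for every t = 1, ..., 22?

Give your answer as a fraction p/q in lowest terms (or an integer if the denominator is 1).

Let f(t,s) = #length-t paths at position s with S_1..S_t all ≥ -5.
f(t,s) = f(t-1,s-1) + f(t-1,s+1) for s ≥ -5; f(t,s) = 0 for s < -5.
t=0: f(0,0)=1
t=1: f(1,-1)=1 f(1,1)=1
t=2: f(2,-2)=1 f(2,0)=2 f(2,2)=1
t=3: f(3,-3)=1 f(3,-1)=3 f(3,1)=3 f(3,3)=1
t=4: f(4,-4)=1 f(4,-2)=4 f(4,0)=6 f(4,2)=4 f(4,4)=1
t=5: f(5,-5)=1 f(5,-3)=5 f(5,-1)=10 f(5,1)=10 f(5,3)=5 f(5,5)=1
t=6: f(6,-4)=6 f(6,-2)=15 f(6,0)=20 f(6,2)=15 f(6,4)=6 f(6,6)=1
t=7: f(7,-5)=6 f(7,-3)=21 f(7,-1)=35 f(7,1)=35 f(7,3)=21 f(7,5)=7 f(7,7)=1
t=8: f(8,-4)=27 f(8,-2)=56 f(8,0)=70 f(8,2)=56 f(8,4)=28 f(8,6)=8 f(8,8)=1
t=9: f(9,-5)=27 f(9,-3)=83 f(9,-1)=126 f(9,1)=126 f(9,3)=84 f(9,5)=36 f(9,7)=9 f(9,9)=1
t=10: f(10,-4)=110 f(10,-2)=209 f(10,0)=252 f(10,2)=210 f(10,4)=120 f(10,6)=45 f(10,8)=10 f(10,10)=1
t=11: f(11,-5)=110 f(11,-3)=319 f(11,-1)=461 f(11,1)=462 f(11,3)=330 f(11,5)=165 f(11,7)=55 f(11,9)=11 f(11,11)=1
t=12: f(12,-4)=429 f(12,-2)=780 f(12,0)=923 f(12,2)=792 f(12,4)=495 f(12,6)=220 f(12,8)=66 f(12,10)=12 f(12,12)=1
t=13: f(13,-5)=429 f(13,-3)=1209 f(13,-1)=1703 f(13,1)=1715 f(13,3)=1287 f(13,5)=715 f(13,7)=286 f(13,9)=78 f(13,11)=13 f(13,13)=1
t=14: f(14,-4)=1638 f(14,-2)=2912 f(14,0)=3418 f(14,2)=3002 f(14,4)=2002 f(14,6)=1001 f(14,8)=364 f(14,10)=91 f(14,12)=14 f(14,14)=1
t=15: f(15,-5)=1638 f(15,-3)=4550 f(15,-1)=6330 f(15,1)=6420 f(15,3)=5004 f(15,5)=3003 f(15,7)=1365 f(15,9)=455 f(15,11)=105 f(15,13)=15 f(15,15)=1
t=16: f(16,-4)=6188 f(16,-2)=10880 f(16,0)=12750 f(16,2)=11424 f(16,4)=8007 f(16,6)=4368 f(16,8)=1820 f(16,10)=560 f(16,12)=120 f(16,14)=16 f(16,16)=1
t=17: f(17,-5)=6188 f(17,-3)=17068 f(17,-1)=23630 f(17,1)=24174 f(17,3)=19431 f(17,5)=12375 f(17,7)=6188 f(17,9)=2380 f(17,11)=680 f(17,13)=136 f(17,15)=17 f(17,17)=1
t=18: f(18,-4)=23256 f(18,-2)=40698 f(18,0)=47804 f(18,2)=43605 f(18,4)=31806 f(18,6)=18563 f(18,8)=8568 f(18,10)=3060 f(18,12)=816 f(18,14)=153 f(18,16)=18 f(18,18)=1
t=19: f(19,-5)=23256 f(19,-3)=63954 f(19,-1)=88502 f(19,1)=91409 f(19,3)=75411 f(19,5)=50369 f(19,7)=27131 f(19,9)=11628 f(19,11)=3876 f(19,13)=969 f(19,15)=171 f(19,17)=19 f(19,19)=1
t=20: f(20,-4)=87210 f(20,-2)=152456 f(20,0)=179911 f(20,2)=166820 f(20,4)=125780 f(20,6)=77500 f(20,8)=38759 f(20,10)=15504 f(20,12)=4845 f(20,14)=1140 f(20,16)=190 f(20,18)=20 f(20,20)=1
t=21: f(21,-5)=87210 f(21,-3)=239666 f(21,-1)=332367 f(21,1)=346731 f(21,3)=292600 f(21,5)=203280 f(21,7)=116259 f(21,9)=54263 f(21,11)=20349 f(21,13)=5985 f(21,15)=1330 f(21,17)=210 f(21,19)=21 f(21,21)=1
t=22: f(22,-4)=326876 f(22,-2)=572033 f(22,0)=679098 f(22,2)=639331 f(22,4)=495880 f(22,6)=319539 f(22,8)=170522 f(22,10)=74612 f(22,12)=26334 f(22,14)=7315 f(22,16)=1540 f(22,18)=231 f(22,20)=22 f(22,22)=1
Σ_s f(22,s) = 3313334
P = 3313334/4194304 = 1656667/2097152

Answer: 1656667/2097152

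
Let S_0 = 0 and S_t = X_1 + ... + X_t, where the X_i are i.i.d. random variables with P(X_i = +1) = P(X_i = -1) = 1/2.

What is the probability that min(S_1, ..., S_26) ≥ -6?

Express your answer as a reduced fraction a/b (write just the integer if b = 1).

Let f(t,s) = #length-t paths at position s with S_1..S_t all ≥ -6.
f(t,s) = f(t-1,s-1) + f(t-1,s+1) for s ≥ -6; f(t,s) = 0 for s < -6.
t=0: f(0,0)=1
t=1: f(1,-1)=1 f(1,1)=1
t=2: f(2,-2)=1 f(2,0)=2 f(2,2)=1
t=3: f(3,-3)=1 f(3,-1)=3 f(3,1)=3 f(3,3)=1
t=4: f(4,-4)=1 f(4,-2)=4 f(4,0)=6 f(4,2)=4 f(4,4)=1
t=5: f(5,-5)=1 f(5,-3)=5 f(5,-1)=10 f(5,1)=10 f(5,3)=5 f(5,5)=1
t=6: f(6,-6)=1 f(6,-4)=6 f(6,-2)=15 f(6,0)=20 f(6,2)=15 f(6,4)=6 f(6,6)=1
t=7: f(7,-5)=7 f(7,-3)=21 f(7,-1)=35 f(7,1)=35 f(7,3)=21 f(7,5)=7 f(7,7)=1
t=8: f(8,-6)=7 f(8,-4)=28 f(8,-2)=56 f(8,0)=70 f(8,2)=56 f(8,4)=28 f(8,6)=8 f(8,8)=1
t=9: f(9,-5)=35 f(9,-3)=84 f(9,-1)=126 f(9,1)=126 f(9,3)=84 f(9,5)=36 f(9,7)=9 f(9,9)=1
t=10: f(10,-6)=35 f(10,-4)=119 f(10,-2)=210 f(10,0)=252 f(10,2)=210 f(10,4)=120 f(10,6)=45 f(10,8)=10 f(10,10)=1
t=11: f(11,-5)=154 f(11,-3)=329 f(11,-1)=462 f(11,1)=462 f(11,3)=330 f(11,5)=165 f(11,7)=55 f(11,9)=11 f(11,11)=1
t=12: f(12,-6)=154 f(12,-4)=483 f(12,-2)=791 f(12,0)=924 f(12,2)=792 f(12,4)=495 f(12,6)=220 f(12,8)=66 f(12,10)=12 f(12,12)=1
t=13: f(13,-5)=637 f(13,-3)=1274 f(13,-1)=1715 f(13,1)=1716 f(13,3)=1287 f(13,5)=715 f(13,7)=286 f(13,9)=78 f(13,11)=13 f(13,13)=1
t=14: f(14,-6)=637 f(14,-4)=1911 f(14,-2)=2989 f(14,0)=3431 f(14,2)=3003 f(14,4)=2002 f(14,6)=1001 f(14,8)=364 f(14,10)=91 f(14,12)=14 f(14,14)=1
t=15: f(15,-5)=2548 f(15,-3)=4900 f(15,-1)=6420 f(15,1)=6434 f(15,3)=5005 f(15,5)=3003 f(15,7)=1365 f(15,9)=455 f(15,11)=105 f(15,13)=15 f(15,15)=1
t=16: f(16,-6)=2548 f(16,-4)=7448 f(16,-2)=11320 f(16,0)=12854 f(16,2)=11439 f(16,4)=8008 f(16,6)=4368 f(16,8)=1820 f(16,10)=560 f(16,12)=120 f(16,14)=16 f(16,16)=1
t=17: f(17,-5)=9996 f(17,-3)=18768 f(17,-1)=24174 f(17,1)=24293 f(17,3)=19447 f(17,5)=12376 f(17,7)=6188 f(17,9)=2380 f(17,11)=680 f(17,13)=136 f(17,15)=17 f(17,17)=1
t=18: f(18,-6)=9996 f(18,-4)=28764 f(18,-2)=42942 f(18,0)=48467 f(18,2)=43740 f(18,4)=31823 f(18,6)=18564 f(18,8)=8568 f(18,10)=3060 f(18,12)=816 f(18,14)=153 f(18,16)=18 f(18,18)=1
t=19: f(19,-5)=38760 f(19,-3)=71706 f(19,-1)=91409 f(19,1)=92207 f(19,3)=75563 f(19,5)=50387 f(19,7)=27132 f(19,9)=11628 f(19,11)=3876 f(19,13)=969 f(19,15)=171 f(19,17)=19 f(19,19)=1
t=20: f(20,-6)=38760 f(20,-4)=110466 f(20,-2)=163115 f(20,0)=183616 f(20,2)=167770 f(20,4)=125950 f(20,6)=77519 f(20,8)=38760 f(20,10)=15504 f(20,12)=4845 f(20,14)=1140 f(20,16)=190 f(20,18)=20 f(20,20)=1
t=21: f(21,-5)=149226 f(21,-3)=273581 f(21,-1)=346731 f(21,1)=351386 f(21,3)=293720 f(21,5)=203469 f(21,7)=116279 f(21,9)=54264 f(21,11)=20349 f(21,13)=5985 f(21,15)=1330 f(21,17)=210 f(21,19)=21 f(21,21)=1
t=22: f(22,-6)=149226 f(22,-4)=422807 f(22,-2)=620312 f(22,0)=698117 f(22,2)=645106 f(22,4)=497189 f(22,6)=319748 f(22,8)=170543 f(22,10)=74613 f(22,12)=26334 f(22,14)=7315 f(22,16)=1540 f(22,18)=231 f(22,20)=22 f(22,22)=1
t=23: f(23,-5)=572033 f(23,-3)=1043119 f(23,-1)=1318429 f(23,1)=1343223 f(23,3)=1142295 f(23,5)=816937 f(23,7)=490291 f(23,9)=245156 f(23,11)=100947 f(23,13)=33649 f(23,15)=8855 f(23,17)=1771 f(23,19)=253 f(23,21)=23 f(23,23)=1
t=24: f(24,-6)=572033 f(24,-4)=1615152 f(24,-2)=2361548 f(24,0)=2661652 f(24,2)=2485518 f(24,4)=1959232 f(24,6)=1307228 f(24,8)=735447 f(24,10)=346103 f(24,12)=134596 f(24,14)=42504 f(24,16)=10626 f(24,18)=2024 f(24,20)=276 f(24,22)=24 f(24,24)=1
t=25: f(25,-5)=2187185 f(25,-3)=3976700 f(25,-1)=5023200 f(25,1)=5147170 f(25,3)=4444750 f(25,5)=3266460 f(25,7)=2042675 f(25,9)=1081550 f(25,11)=480699 f(25,13)=177100 f(25,15)=53130 f(25,17)=12650 f(25,19)=2300 f(25,21)=300 f(25,23)=25 f(25,25)=1
t=26: f(26,-6)=2187185 f(26,-4)=6163885 f(26,-2)=8999900 f(26,0)=10170370 f(26,2)=9591920 f(26,4)=7711210 f(26,6)=5309135 f(26,8)=3124225 f(26,10)=1562249 f(26,12)=657799 f(26,14)=230230 f(26,16)=65780 f(26,18)=14950 f(26,20)=2600 f(26,22)=325 f(26,24)=26 f(26,26)=1
Σ_s f(26,s) = 55791790
P = 55791790/67108864 = 27895895/33554432

Answer: 27895895/33554432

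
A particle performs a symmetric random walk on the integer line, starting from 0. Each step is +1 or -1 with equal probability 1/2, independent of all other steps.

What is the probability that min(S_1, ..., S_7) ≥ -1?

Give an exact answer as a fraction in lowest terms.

Let f(t,s) = #length-t paths at position s with S_1..S_t all ≥ -1.
f(t,s) = f(t-1,s-1) + f(t-1,s+1) for s ≥ -1; f(t,s) = 0 for s < -1.
t=0: f(0,0)=1
t=1: f(1,-1)=1 f(1,1)=1
t=2: f(2,0)=2 f(2,2)=1
t=3: f(3,-1)=2 f(3,1)=3 f(3,3)=1
t=4: f(4,0)=5 f(4,2)=4 f(4,4)=1
t=5: f(5,-1)=5 f(5,1)=9 f(5,3)=5 f(5,5)=1
t=6: f(6,0)=14 f(6,2)=14 f(6,4)=6 f(6,6)=1
t=7: f(7,-1)=14 f(7,1)=28 f(7,3)=20 f(7,5)=7 f(7,7)=1
Σ_s f(7,s) = 70
P = 70/128 = 35/64

Answer: 35/64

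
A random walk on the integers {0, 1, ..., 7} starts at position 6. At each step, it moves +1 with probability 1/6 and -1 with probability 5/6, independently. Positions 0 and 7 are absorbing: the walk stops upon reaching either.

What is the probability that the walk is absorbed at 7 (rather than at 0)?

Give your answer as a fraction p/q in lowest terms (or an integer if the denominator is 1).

Biased walk: p = 1/6, q = 5/6, r = q/p = 5
Gambler's ruin: P(hit 7 before 0 | start at 6) = (1 - r^a)/(1 - r^N)
r^6 = 15625; r^7 = 78125
P = (1 - 15625) / (1 - 78125) = -15624 / -78124 = 3906/19531

Answer: 3906/19531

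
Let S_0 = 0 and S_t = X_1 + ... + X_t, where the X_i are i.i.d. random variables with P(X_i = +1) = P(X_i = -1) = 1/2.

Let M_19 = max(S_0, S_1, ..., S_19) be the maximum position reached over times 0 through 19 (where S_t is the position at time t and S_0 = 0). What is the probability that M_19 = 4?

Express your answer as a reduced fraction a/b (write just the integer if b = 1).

Answer: 12597/131072

Derivation:
Let M_19 = max(S_0,...,S_19). Use the reflection principle: for j ≥ 1, #{paths with M_19 ≥ j} = #{S_19 ≥ j} + #{S_19 ≥ j+1}.
By reflection, #{M_19 ≥ 4} = #{S_19 ≥ 4} + #{S_19 ≥ 5} = 94184 + 94184 = 188368.
#{M_19 ≥ 5} = #{S_19 ≥ 5} + #{S_19 ≥ 6} = 94184 + 43796 = 137980.
#{M_19 = 4} = 188368 - 137980 = 50388.
P(M_19 = 4) = 50388/524288 = 12597/131072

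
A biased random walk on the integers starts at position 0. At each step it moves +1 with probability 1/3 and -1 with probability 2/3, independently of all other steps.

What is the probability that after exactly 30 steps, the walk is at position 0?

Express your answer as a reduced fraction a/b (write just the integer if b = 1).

Answer: 564765655040/22876792454961

Derivation:
To be at 0 after 30 steps: need exactly 15 steps of +1 and 15 of -1.
Number of such sequences: C(30,15) = 155117520
Each has probability (1/3)^15 · (2/3)^15 = 32768/205891132094649
P = 155117520 · 32768/205891132094649 = 564765655040/22876792454961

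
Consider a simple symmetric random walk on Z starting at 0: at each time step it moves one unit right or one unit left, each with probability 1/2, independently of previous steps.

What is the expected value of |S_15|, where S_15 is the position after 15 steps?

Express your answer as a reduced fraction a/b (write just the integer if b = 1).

Answer: 6435/2048

Derivation:
S_15 takes values m ≡ 1 (mod 2) with |m| ≤ 15; P(S_15=m) = C(15,(15+m)/2)/2^15.
Total paths: 2^15 = 32768
Distribution: P(S=-15)=1/32768, P(S=-13)=15/32768, P(S=-11)=105/32768, P(S=-9)=455/32768, P(S=-7)=1365/32768, P(S=-5)=3003/32768, P(S=-3)=5005/32768, P(S=-1)=6435/32768, P(S=1)=6435/32768, P(S=3)=5005/32768, P(S=5)=3003/32768, P(S=7)=1365/32768, P(S=9)=455/32768, P(S=11)=105/32768, P(S=13)=15/32768, P(S=15)=1/32768
E[|S_15|] = Σ_m |m|·P(S_15=m) = 102960/32768 = 6435/2048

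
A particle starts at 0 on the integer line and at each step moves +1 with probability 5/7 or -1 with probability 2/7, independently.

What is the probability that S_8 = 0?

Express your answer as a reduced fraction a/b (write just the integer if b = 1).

To be at 0 after 8 steps: need exactly 4 steps of +1 and 4 of -1.
Number of such sequences: C(8,4) = 70
Each has probability (5/7)^4 · (2/7)^4 = 10000/5764801
P = 70 · 10000/5764801 = 100000/823543

Answer: 100000/823543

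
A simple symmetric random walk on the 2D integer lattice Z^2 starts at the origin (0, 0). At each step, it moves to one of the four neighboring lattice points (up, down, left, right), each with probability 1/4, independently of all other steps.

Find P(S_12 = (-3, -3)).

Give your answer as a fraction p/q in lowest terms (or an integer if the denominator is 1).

Answer: 12705/1048576

Derivation:
Let h be the number of horizontal steps (so 12-h are vertical). To end at (-3,-3) need (h-3)/2 right-steps and ((12-h)-3)/2 up-steps.
Sum over h with 3 ≤ h ≤ 9, h ≡ 1 (mod 2), 12-h ≡ 1 (mod 2):
h=3: C(12,3)·C(3,0)·C(9,3) = 220·1·84 = 18480
h=5: C(12,5)·C(5,1)·C(7,2) = 792·5·21 = 83160
h=7: C(12,7)·C(7,2)·C(5,1) = 792·21·5 = 83160
h=9: C(12,9)·C(9,3)·C(3,0) = 220·84·1 = 18480
Total favorable: 203280
Total paths: 4^12 = 16777216
P = 203280/16777216 = 12705/1048576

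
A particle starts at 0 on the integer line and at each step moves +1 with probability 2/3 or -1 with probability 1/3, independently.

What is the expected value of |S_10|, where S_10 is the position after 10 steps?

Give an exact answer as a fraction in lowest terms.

S_10 takes values m ≡ 0 (mod 2) with |m| ≤ 10; P(S_10=m) = C(10,(10+m)/2) · (2/3)^((10+m)/2) · (1/3)^((10-m)/2).
Distribution: P(S=-10)=1/59049, P(S=-8)=20/59049, P(S=-6)=20/6561, P(S=-4)=320/19683, P(S=-2)=1120/19683, P(S=0)=896/6561, P(S=2)=4480/19683, P(S=4)=5120/19683, P(S=6)=1280/6561, P(S=8)=5120/59049, P(S=10)=1024/59049
E[|S_10|] = Σ_m |m|·P(S_10=m) = 220450/59049

Answer: 220450/59049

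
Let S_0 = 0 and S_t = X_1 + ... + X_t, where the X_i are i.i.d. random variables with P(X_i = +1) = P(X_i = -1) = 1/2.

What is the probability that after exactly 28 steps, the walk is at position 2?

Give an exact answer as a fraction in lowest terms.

To reach position 2 after 28 steps: need 15 steps of +1 and 13 of -1.
Favorable paths: C(28,15) = 37442160
Total paths: 2^28 = 268435456
P = 37442160/268435456 = 2340135/16777216

Answer: 2340135/16777216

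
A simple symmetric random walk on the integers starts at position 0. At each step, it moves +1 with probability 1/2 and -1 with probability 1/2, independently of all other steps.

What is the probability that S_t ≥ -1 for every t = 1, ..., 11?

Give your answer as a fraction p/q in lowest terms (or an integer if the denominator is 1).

Answer: 231/512

Derivation:
Let f(t,s) = #length-t paths at position s with S_1..S_t all ≥ -1.
f(t,s) = f(t-1,s-1) + f(t-1,s+1) for s ≥ -1; f(t,s) = 0 for s < -1.
t=0: f(0,0)=1
t=1: f(1,-1)=1 f(1,1)=1
t=2: f(2,0)=2 f(2,2)=1
t=3: f(3,-1)=2 f(3,1)=3 f(3,3)=1
t=4: f(4,0)=5 f(4,2)=4 f(4,4)=1
t=5: f(5,-1)=5 f(5,1)=9 f(5,3)=5 f(5,5)=1
t=6: f(6,0)=14 f(6,2)=14 f(6,4)=6 f(6,6)=1
t=7: f(7,-1)=14 f(7,1)=28 f(7,3)=20 f(7,5)=7 f(7,7)=1
t=8: f(8,0)=42 f(8,2)=48 f(8,4)=27 f(8,6)=8 f(8,8)=1
t=9: f(9,-1)=42 f(9,1)=90 f(9,3)=75 f(9,5)=35 f(9,7)=9 f(9,9)=1
t=10: f(10,0)=132 f(10,2)=165 f(10,4)=110 f(10,6)=44 f(10,8)=10 f(10,10)=1
t=11: f(11,-1)=132 f(11,1)=297 f(11,3)=275 f(11,5)=154 f(11,7)=54 f(11,9)=11 f(11,11)=1
Σ_s f(11,s) = 924
P = 924/2048 = 231/512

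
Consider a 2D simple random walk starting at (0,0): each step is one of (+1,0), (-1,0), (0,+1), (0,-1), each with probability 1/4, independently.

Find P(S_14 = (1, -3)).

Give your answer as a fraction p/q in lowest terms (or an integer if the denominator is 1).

Let h be the number of horizontal steps (so 14-h are vertical). To end at (1,-3) need (h+1)/2 right-steps and ((14-h)-3)/2 up-steps.
Sum over h with 1 ≤ h ≤ 11, h ≡ 1 (mod 2), 14-h ≡ 1 (mod 2):
h=1: C(14,1)·C(1,1)·C(13,5) = 14·1·1287 = 18018
h=3: C(14,3)·C(3,2)·C(11,4) = 364·3·330 = 360360
h=5: C(14,5)·C(5,3)·C(9,3) = 2002·10·84 = 1681680
h=7: C(14,7)·C(7,4)·C(7,2) = 3432·35·21 = 2522520
h=9: C(14,9)·C(9,5)·C(5,1) = 2002·126·5 = 1261260
h=11: C(14,11)·C(11,6)·C(3,0) = 364·462·1 = 168168
Total favorable: 6012006
Total paths: 4^14 = 268435456
P = 6012006/268435456 = 3006003/134217728

Answer: 3006003/134217728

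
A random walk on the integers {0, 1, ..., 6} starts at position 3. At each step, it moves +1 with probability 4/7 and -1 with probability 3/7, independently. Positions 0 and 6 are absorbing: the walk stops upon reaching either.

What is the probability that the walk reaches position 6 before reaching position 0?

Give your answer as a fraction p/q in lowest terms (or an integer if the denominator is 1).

Biased walk: p = 4/7, q = 3/7, r = q/p = 3/4
Gambler's ruin: P(hit 6 before 0 | start at 3) = (1 - r^a)/(1 - r^N)
r^3 = 27/64; r^6 = 729/4096
P = (1 - 27/64) / (1 - 729/4096) = 37/64 / 3367/4096 = 64/91

Answer: 64/91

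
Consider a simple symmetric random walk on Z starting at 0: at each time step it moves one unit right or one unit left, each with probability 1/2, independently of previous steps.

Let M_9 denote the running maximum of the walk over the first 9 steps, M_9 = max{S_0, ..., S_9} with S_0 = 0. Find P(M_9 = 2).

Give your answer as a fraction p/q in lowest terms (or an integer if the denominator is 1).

Let M_9 = max(S_0,...,S_9). Use the reflection principle: for j ≥ 1, #{paths with M_9 ≥ j} = #{S_9 ≥ j} + #{S_9 ≥ j+1}.
By reflection, #{M_9 ≥ 2} = #{S_9 ≥ 2} + #{S_9 ≥ 3} = 130 + 130 = 260.
#{M_9 ≥ 3} = #{S_9 ≥ 3} + #{S_9 ≥ 4} = 130 + 46 = 176.
#{M_9 = 2} = 260 - 176 = 84.
P(M_9 = 2) = 84/512 = 21/128

Answer: 21/128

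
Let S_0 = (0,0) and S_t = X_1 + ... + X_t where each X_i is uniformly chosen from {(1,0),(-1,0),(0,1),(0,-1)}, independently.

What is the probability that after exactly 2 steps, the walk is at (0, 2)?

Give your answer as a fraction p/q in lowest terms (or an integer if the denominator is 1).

Let h be the number of horizontal steps (so 2-h are vertical). To end at (0,2) need (h+0)/2 right-steps and ((2-h)+2)/2 up-steps.
Sum over h with 0 ≤ h ≤ 0, h ≡ 0 (mod 2), 2-h ≡ 0 (mod 2):
h=0: C(2,0)·C(0,0)·C(2,2) = 1·1·1 = 1
Total favorable: 1
Total paths: 4^2 = 16
P = 1/16 = 1/16

Answer: 1/16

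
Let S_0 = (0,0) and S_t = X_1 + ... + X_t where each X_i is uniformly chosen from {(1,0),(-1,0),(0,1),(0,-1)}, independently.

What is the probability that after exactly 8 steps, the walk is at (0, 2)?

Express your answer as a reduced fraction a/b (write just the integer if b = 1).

Answer: 49/1024

Derivation:
Let h be the number of horizontal steps (so 8-h are vertical). To end at (0,2) need (h+0)/2 right-steps and ((8-h)+2)/2 up-steps.
Sum over h with 0 ≤ h ≤ 6, h ≡ 0 (mod 2), 8-h ≡ 0 (mod 2):
h=0: C(8,0)·C(0,0)·C(8,5) = 1·1·56 = 56
h=2: C(8,2)·C(2,1)·C(6,4) = 28·2·15 = 840
h=4: C(8,4)·C(4,2)·C(4,3) = 70·6·4 = 1680
h=6: C(8,6)·C(6,3)·C(2,2) = 28·20·1 = 560
Total favorable: 3136
Total paths: 4^8 = 65536
P = 3136/65536 = 49/1024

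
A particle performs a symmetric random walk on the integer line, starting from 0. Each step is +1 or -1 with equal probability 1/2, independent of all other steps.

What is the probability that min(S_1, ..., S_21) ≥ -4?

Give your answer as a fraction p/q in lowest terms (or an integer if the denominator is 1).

Let f(t,s) = #length-t paths at position s with S_1..S_t all ≥ -4.
f(t,s) = f(t-1,s-1) + f(t-1,s+1) for s ≥ -4; f(t,s) = 0 for s < -4.
t=0: f(0,0)=1
t=1: f(1,-1)=1 f(1,1)=1
t=2: f(2,-2)=1 f(2,0)=2 f(2,2)=1
t=3: f(3,-3)=1 f(3,-1)=3 f(3,1)=3 f(3,3)=1
t=4: f(4,-4)=1 f(4,-2)=4 f(4,0)=6 f(4,2)=4 f(4,4)=1
t=5: f(5,-3)=5 f(5,-1)=10 f(5,1)=10 f(5,3)=5 f(5,5)=1
t=6: f(6,-4)=5 f(6,-2)=15 f(6,0)=20 f(6,2)=15 f(6,4)=6 f(6,6)=1
t=7: f(7,-3)=20 f(7,-1)=35 f(7,1)=35 f(7,3)=21 f(7,5)=7 f(7,7)=1
t=8: f(8,-4)=20 f(8,-2)=55 f(8,0)=70 f(8,2)=56 f(8,4)=28 f(8,6)=8 f(8,8)=1
t=9: f(9,-3)=75 f(9,-1)=125 f(9,1)=126 f(9,3)=84 f(9,5)=36 f(9,7)=9 f(9,9)=1
t=10: f(10,-4)=75 f(10,-2)=200 f(10,0)=251 f(10,2)=210 f(10,4)=120 f(10,6)=45 f(10,8)=10 f(10,10)=1
t=11: f(11,-3)=275 f(11,-1)=451 f(11,1)=461 f(11,3)=330 f(11,5)=165 f(11,7)=55 f(11,9)=11 f(11,11)=1
t=12: f(12,-4)=275 f(12,-2)=726 f(12,0)=912 f(12,2)=791 f(12,4)=495 f(12,6)=220 f(12,8)=66 f(12,10)=12 f(12,12)=1
t=13: f(13,-3)=1001 f(13,-1)=1638 f(13,1)=1703 f(13,3)=1286 f(13,5)=715 f(13,7)=286 f(13,9)=78 f(13,11)=13 f(13,13)=1
t=14: f(14,-4)=1001 f(14,-2)=2639 f(14,0)=3341 f(14,2)=2989 f(14,4)=2001 f(14,6)=1001 f(14,8)=364 f(14,10)=91 f(14,12)=14 f(14,14)=1
t=15: f(15,-3)=3640 f(15,-1)=5980 f(15,1)=6330 f(15,3)=4990 f(15,5)=3002 f(15,7)=1365 f(15,9)=455 f(15,11)=105 f(15,13)=15 f(15,15)=1
t=16: f(16,-4)=3640 f(16,-2)=9620 f(16,0)=12310 f(16,2)=11320 f(16,4)=7992 f(16,6)=4367 f(16,8)=1820 f(16,10)=560 f(16,12)=120 f(16,14)=16 f(16,16)=1
t=17: f(17,-3)=13260 f(17,-1)=21930 f(17,1)=23630 f(17,3)=19312 f(17,5)=12359 f(17,7)=6187 f(17,9)=2380 f(17,11)=680 f(17,13)=136 f(17,15)=17 f(17,17)=1
t=18: f(18,-4)=13260 f(18,-2)=35190 f(18,0)=45560 f(18,2)=42942 f(18,4)=31671 f(18,6)=18546 f(18,8)=8567 f(18,10)=3060 f(18,12)=816 f(18,14)=153 f(18,16)=18 f(18,18)=1
t=19: f(19,-3)=48450 f(19,-1)=80750 f(19,1)=88502 f(19,3)=74613 f(19,5)=50217 f(19,7)=27113 f(19,9)=11627 f(19,11)=3876 f(19,13)=969 f(19,15)=171 f(19,17)=19 f(19,19)=1
t=20: f(20,-4)=48450 f(20,-2)=129200 f(20,0)=169252 f(20,2)=163115 f(20,4)=124830 f(20,6)=77330 f(20,8)=38740 f(20,10)=15503 f(20,12)=4845 f(20,14)=1140 f(20,16)=190 f(20,18)=20 f(20,20)=1
t=21: f(21,-3)=177650 f(21,-1)=298452 f(21,1)=332367 f(21,3)=287945 f(21,5)=202160 f(21,7)=116070 f(21,9)=54243 f(21,11)=20348 f(21,13)=5985 f(21,15)=1330 f(21,17)=210 f(21,19)=21 f(21,21)=1
Σ_s f(21,s) = 1496782
P = 1496782/2097152 = 748391/1048576

Answer: 748391/1048576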